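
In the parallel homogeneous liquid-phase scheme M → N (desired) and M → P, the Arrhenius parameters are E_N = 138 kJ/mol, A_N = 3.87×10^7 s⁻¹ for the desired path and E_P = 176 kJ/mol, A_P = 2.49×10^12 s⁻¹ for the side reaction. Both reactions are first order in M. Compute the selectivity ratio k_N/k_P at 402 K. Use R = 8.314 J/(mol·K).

With equal orders, S_{N/P} = k_N/k_P = (A_N/A_P)·exp[(E_P−E_N)/(RT)].
(E_P−E_N)/(RT) = (176−138)×10³/(8.314×402) = 38000/3342 = 11.37.
k_N/k_P = (3.87×10^7/2.49×10^12)·exp(11.37) = 1.554×10^-5 × 86653 = 1.35.

1.35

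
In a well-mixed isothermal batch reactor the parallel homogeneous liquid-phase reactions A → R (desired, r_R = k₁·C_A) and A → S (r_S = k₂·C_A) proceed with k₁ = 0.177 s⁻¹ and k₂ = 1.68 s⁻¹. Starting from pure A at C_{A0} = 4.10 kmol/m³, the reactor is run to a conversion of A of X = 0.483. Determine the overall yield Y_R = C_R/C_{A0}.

C_A = C_{A0}(1−X) = 2.120 kmol/m³.
Both paths are first order in A, so the instantaneous fraction to R is constant: dC_R/d(−C_A) = k₁/(k₁+k₂) = 0.09532.
C_R = 0.09532·(C_{A0}−C_A) = 0.09532×1.980 = 0.189 kmol/m³.
Y_R = C_R/C_{A0} = 0.1888/4.10 = 0.0460.

0.0460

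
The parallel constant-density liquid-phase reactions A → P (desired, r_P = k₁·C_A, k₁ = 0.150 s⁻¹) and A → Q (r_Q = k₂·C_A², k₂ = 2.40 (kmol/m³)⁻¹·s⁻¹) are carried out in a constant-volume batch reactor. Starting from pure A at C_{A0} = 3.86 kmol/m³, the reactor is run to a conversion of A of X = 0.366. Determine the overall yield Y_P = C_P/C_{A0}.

C_A = C_{A0}(1−X) = 2.447 kmol/m³.
Along a PFR/batch, dC_P/dC_A = −r_P/(r_P+r_Q) = −k₁/(k₁+k₂·C_A).
Integrating from C_{A0} to C_A: C_P = (0.150/2.40)·ln[(0.150+2.40·3.86)/(0.150+2.40·2.45)] = 0.06250·ln(9.414/6.023) = 0.02791 kmol/m³.
Y_P = C_P/C_{A0} = 0.02791/3.86 = 0.00723.

0.00723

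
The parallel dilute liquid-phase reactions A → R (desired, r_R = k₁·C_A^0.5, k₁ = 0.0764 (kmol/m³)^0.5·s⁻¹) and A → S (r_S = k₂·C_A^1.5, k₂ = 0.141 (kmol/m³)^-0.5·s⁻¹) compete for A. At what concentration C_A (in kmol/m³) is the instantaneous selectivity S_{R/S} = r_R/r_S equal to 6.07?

0.0893 kmol/m³

S_{R/S} = (k₁/k₂)·C_A⁻¹ ⇒ C_A = (S·k₂/k₁)^(-1).
= (6.07×0.141/0.0764)^(-1) = (11.20)^(-1) = 0.0893 kmol/m³.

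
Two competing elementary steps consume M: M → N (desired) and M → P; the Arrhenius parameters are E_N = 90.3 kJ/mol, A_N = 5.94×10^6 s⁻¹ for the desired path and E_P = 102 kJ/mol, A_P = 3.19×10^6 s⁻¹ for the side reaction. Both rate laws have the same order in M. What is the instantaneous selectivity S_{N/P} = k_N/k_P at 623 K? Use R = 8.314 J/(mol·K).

With equal orders, S_{N/P} = k_N/k_P = (A_N/A_P)·exp[(E_P−E_N)/(RT)].
(E_P−E_N)/(RT) = (102−90.3)×10³/(8.314×623) = 11700/5180 = 2.259.
k_N/k_P = (5.94×10^6/3.19×10^6)·exp(2.259) = 1.862 × 9.572 = 17.8.

17.8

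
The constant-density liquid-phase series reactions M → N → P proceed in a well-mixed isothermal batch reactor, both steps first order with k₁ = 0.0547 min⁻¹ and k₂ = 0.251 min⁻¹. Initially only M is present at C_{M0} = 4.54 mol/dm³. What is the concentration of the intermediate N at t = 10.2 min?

0.626 mol/dm³

Solving the coupled first-order balances gives C_N(t) = [k₁/(k₂−k₁)]·C_{M0}·(e^(−k₁t) − e^(−k₂t)).
e^(−k₁t) = e^(−0.0547×10.2) = e^(−0.5579) = 0.5724; e^(−k₂t) = e^(−2.560) = 0.07729.
C_N = 0.0547×4.54/(0.251−0.0547) × (0.5724−0.07729) = 1.265×0.4951 = 0.6263 mol/dm³.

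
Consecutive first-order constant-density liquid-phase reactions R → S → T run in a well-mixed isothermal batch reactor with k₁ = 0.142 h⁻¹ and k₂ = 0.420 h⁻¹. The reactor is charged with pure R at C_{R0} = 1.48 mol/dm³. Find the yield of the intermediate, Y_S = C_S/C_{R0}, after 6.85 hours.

For first-order series with pure R initially, C_S(t) = k₁C_{R0}/(k₂−k₁)·(e^(−k₁t) − e^(−k₂t)).
e^(−k₁t) = e^(−0.142×6.85) = e^(−0.9727) = 0.3781; e^(−k₂t) = e^(−2.877) = 0.05630.
C_S = 0.142×1.48/(0.420−0.142) × (0.3781−0.05630) = 0.7560×0.3218 = 0.2432 mol/dm³.
Y_S = C_S/C_{R0} = 0.2432/1.48 = 0.164.

0.164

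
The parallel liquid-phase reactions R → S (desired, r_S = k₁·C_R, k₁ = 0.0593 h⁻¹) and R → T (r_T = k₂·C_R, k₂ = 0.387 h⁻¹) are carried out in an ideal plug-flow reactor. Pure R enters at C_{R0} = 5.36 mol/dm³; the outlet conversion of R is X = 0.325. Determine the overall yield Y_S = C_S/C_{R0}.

C_R = C_{R0}(1−X) = 3.618 mol/dm³.
Both paths are first order in R, so the instantaneous fraction to S is constant: dC_S/d(−C_R) = k₁/(k₁+k₂) = 0.1329.
C_S = 0.1329·(C_{R0}−C_R) = 0.1329×1.742 = 0.231 mol/dm³.
Y_S = C_S/C_{R0} = 0.2315/5.36 = 0.0432.

0.0432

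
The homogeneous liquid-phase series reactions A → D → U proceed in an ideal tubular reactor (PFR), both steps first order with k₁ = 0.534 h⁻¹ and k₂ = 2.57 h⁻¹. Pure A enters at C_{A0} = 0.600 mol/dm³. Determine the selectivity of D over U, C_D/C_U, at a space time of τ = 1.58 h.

Solving the coupled first-order balances gives C_D(τ) = [k₁/(k₂−k₁)]·C_{A0}·(e^(−k₁τ) − e^(−k₂τ)).
e^(−k₁τ) = e^(−0.534×1.58) = e^(−0.8437) = 0.4301; e^(−k₂τ) = e^(−4.061) = 0.01724.
C_D = 0.534×0.600/(2.57−0.534) × (0.4301−0.01724) = 0.1574×0.4129 = 0.06497 mol/dm³.
C_A = C_{A0}e^(−k₁τ) = 0.2581 mol/dm³, so C_U = C_{A0}−C_A−C_D = 0.2770 mol/dm³; C_D/C_U = 0.235.

0.235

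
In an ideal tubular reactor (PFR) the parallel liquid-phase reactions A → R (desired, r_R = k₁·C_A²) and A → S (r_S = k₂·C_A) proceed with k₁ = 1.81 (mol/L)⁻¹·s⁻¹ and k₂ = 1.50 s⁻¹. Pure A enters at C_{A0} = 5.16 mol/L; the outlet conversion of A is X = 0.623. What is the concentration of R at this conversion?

C_A = C_{A0}(1−X) = 1.945 mol/L.
Along a PFR/batch, dC_S/dC_A = −r_S/(r_R+r_S) = −k₂/(k₂+k₁·C_A).
Integrating from C_{A0} to C_A: C_S = (1.50/1.81)·ln[(1.50+1.81·5.16)/(1.50+1.81·1.95)] = 0.8287·ln(10.84/5.021) = 0.6378 mol/L.
Then C_R = (C_{A0}−C_A) − C_S = 3.215 − 0.6378 = 2.577 mol/L.

2.58 mol/L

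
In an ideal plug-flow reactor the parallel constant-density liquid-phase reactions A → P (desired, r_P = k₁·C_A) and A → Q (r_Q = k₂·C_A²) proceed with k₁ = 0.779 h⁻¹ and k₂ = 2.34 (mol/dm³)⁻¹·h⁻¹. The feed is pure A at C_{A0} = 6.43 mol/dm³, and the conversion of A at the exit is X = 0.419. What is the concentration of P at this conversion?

0.169 mol/dm³

C_A = C_{A0}(1−X) = 3.736 mol/dm³.
Along a PFR/batch, dC_P/dC_A = −r_P/(r_P+r_Q) = −k₁/(k₁+k₂·C_A).
Integrating from C_{A0} to C_A: C_P = (0.779/2.34)·ln[(0.779+2.34·6.43)/(0.779+2.34·3.74)] = 0.3329·ln(15.83/9.521) = 0.1692 mol/dm³.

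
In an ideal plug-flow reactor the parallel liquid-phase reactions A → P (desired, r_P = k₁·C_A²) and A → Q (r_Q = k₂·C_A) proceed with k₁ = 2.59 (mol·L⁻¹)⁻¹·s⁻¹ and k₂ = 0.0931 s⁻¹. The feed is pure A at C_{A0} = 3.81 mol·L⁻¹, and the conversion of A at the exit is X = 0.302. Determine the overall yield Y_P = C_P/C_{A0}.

C_A = C_{A0}(1−X) = 2.659 mol·L⁻¹.
Along a PFR/batch, dC_Q/dC_A = −r_Q/(r_P+r_Q) = −k₂/(k₂+k₁·C_A).
Integrating from C_{A0} to C_A: C_Q = (0.0931/2.59)·ln[(0.0931+2.59·3.81)/(0.0931+2.59·2.66)] = 0.03595·ln(9.961/6.981) = 0.01278 mol·L⁻¹.
Then C_P = (C_{A0}−C_A) − C_Q = 1.151 − 0.01278 = 1.138 mol·L⁻¹.
Y_P = C_P/C_{A0} = 1.138/3.81 = 0.299.

0.299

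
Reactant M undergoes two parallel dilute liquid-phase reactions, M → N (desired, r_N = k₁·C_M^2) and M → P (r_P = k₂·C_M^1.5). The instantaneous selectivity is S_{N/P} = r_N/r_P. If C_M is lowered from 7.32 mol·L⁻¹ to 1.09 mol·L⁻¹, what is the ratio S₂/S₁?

0.386

S_{N/P} = (k₁/k₂)·C_M^0.5, so S₂/S₁ = (C_{M,2}/C_{M,1})^0.5.
= (1.09/7.32)^0.5 = (0.1489)^0.5 = 0.386.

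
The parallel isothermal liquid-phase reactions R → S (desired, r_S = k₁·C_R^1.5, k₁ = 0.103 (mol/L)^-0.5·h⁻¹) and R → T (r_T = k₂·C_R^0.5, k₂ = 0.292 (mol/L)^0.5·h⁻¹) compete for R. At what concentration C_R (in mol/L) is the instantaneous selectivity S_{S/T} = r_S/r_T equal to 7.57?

S_{S/T} = (k₁/k₂)·C_R ⇒ C_R = S·k₂/k₁.
= 7.57×0.292/0.103 = 21.5 mol/L.

21.5 mol/L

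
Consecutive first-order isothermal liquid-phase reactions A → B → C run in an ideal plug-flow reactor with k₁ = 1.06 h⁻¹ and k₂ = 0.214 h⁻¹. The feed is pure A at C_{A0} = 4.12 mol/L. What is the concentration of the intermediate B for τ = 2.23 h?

For first-order series with pure A initially, C_B(τ) = k₁C_{A0}/(k₂−k₁)·(e^(−k₁τ) − e^(−k₂τ)).
e^(−k₁τ) = e^(−1.06×2.23) = e^(−2.364) = 0.09406; e^(−k₂τ) = e^(−0.4772) = 0.6205.
C_B = 1.06×4.12/(0.214−1.06) × (0.09406−0.6205) = (-5.162)×(-0.5264) = 2.718 mol/L.

2.72 mol/L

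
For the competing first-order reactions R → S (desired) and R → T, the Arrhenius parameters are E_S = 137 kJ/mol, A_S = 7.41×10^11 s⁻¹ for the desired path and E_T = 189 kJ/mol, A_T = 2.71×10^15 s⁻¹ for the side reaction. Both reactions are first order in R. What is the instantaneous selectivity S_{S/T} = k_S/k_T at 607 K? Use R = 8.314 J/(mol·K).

Since both paths have the same order in R, the concentration cancels and S_{S/T} = k_S/k_T = (A_S/A_T)·exp[(E_T−E_S)/(RT)].
(E_T−E_S)/(RT) = (189−137)×10³/(8.314×607) = 52000/5047 = 10.30.
k_S/k_T = (7.41×10^11/2.71×10^15)·exp(10.30) = 2.734×10^-4 × 29851 = 8.16.

8.16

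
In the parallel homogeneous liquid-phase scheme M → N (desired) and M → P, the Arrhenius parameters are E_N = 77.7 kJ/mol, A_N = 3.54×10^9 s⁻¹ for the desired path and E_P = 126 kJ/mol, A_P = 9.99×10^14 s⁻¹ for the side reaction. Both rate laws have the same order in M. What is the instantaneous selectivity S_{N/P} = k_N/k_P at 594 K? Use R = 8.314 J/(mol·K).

0.0627

k_N/k_P = (A_N/A_P)·exp[−(E_N−E_P)/(RT)] = (A_N/A_P)·exp[(E_P−E_N)/(RT)].
(E_P−E_N)/(RT) = (126−77.7)×10³/(8.314×594) = 48300/4939 = 9.780.
k_N/k_P = (3.54×10^9/9.99×10^14)·exp(9.780) = 3.544×10^-6 × 17681 = 0.0627.
Since E_N < E_P, lowering the temperature improves selectivity toward N.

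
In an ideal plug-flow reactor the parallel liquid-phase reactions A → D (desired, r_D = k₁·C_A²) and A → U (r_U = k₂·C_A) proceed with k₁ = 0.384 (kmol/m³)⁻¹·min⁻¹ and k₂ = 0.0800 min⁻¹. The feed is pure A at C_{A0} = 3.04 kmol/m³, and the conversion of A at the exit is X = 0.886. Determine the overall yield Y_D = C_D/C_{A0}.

0.765

C_A = C_{A0}(1−X) = 0.3466 kmol/m³.
Along a PFR/batch, dC_U/dC_A = −r_U/(r_D+r_U) = −k₂/(k₂+k₁·C_A).
Integrating from C_{A0} to C_A: C_U = (0.0800/0.384)·ln[(0.0800+0.384·3.04)/(0.0800+0.384·0.347)] = 0.2083·ln(1.247/0.2131) = 0.3682 kmol/m³.
Then C_D = (C_{A0}−C_A) − C_U = 2.693 − 0.3682 = 2.325 kmol/m³.
Y_D = C_D/C_{A0} = 2.325/3.04 = 0.765.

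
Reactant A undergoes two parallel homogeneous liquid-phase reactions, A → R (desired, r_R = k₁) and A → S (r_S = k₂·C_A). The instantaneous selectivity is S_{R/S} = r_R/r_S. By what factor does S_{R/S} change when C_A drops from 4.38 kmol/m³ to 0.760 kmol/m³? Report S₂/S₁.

S_{R/S} = (k₁/k₂)·C_A⁻¹, so S₂/S₁ = (C_{A,2}/C_{A,1})⁻¹.
= 4.38/0.760 = 5.76.

5.76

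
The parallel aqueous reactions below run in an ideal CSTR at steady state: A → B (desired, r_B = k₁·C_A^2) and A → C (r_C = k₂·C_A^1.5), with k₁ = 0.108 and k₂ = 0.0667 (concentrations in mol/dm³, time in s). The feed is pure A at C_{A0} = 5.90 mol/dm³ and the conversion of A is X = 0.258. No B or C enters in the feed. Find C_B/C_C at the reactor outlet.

Exit C_A = C_{A0}(1−X) = 5.90×0.742 = 4.378 mol/dm³.
A CSTR operates uniformly at the exit composition, giving r_B = 2.070 and r_C = 0.6110 (each k·C_A^n at C_A = 4.378).
Overall selectivity = C_B/C_C = r_Bτ/(r_Cτ) = r_B/r_C = 3.39.

3.39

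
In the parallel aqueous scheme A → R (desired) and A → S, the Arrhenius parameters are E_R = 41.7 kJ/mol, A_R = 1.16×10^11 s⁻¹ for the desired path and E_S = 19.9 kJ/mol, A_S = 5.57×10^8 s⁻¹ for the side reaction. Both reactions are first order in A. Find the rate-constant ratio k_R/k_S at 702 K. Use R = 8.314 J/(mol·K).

4.97

With equal orders, S_{R/S} = k_R/k_S = (A_R/A_S)·exp[(E_S−E_R)/(RT)].
(E_S−E_R)/(RT) = (19.9−41.7)×10³/(8.314×702) = -21800/5836 = -3.735.
k_R/k_S = (1.16×10^11/5.57×10^8)·exp(-3.735) = 208.3 × 0.02387 = 4.97.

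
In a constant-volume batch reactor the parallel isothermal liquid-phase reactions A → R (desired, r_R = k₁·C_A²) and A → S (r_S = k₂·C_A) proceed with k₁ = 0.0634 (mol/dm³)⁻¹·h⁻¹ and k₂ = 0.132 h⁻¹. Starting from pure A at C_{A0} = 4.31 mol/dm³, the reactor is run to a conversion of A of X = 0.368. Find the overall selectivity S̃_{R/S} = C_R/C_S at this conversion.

1.67

C_A = C_{A0}(1−X) = 2.724 mol/dm³.
Along a PFR/batch, dC_S/dC_A = −r_S/(r_R+r_S) = −k₂/(k₂+k₁·C_A).
Integrating from C_{A0} to C_A: C_S = (0.132/0.0634)·ln[(0.132+0.0634·4.31)/(0.132+0.0634·2.72)] = 2.082·ln(0.4053/0.3047) = 0.5938 mol/dm³.
Then C_R = (C_{A0}−C_A) − C_S = 1.586 − 0.5938 = 0.9923 mol/dm³.
S̃_{R/S} = C_R/C_S = 0.9923/0.5938 = 1.67.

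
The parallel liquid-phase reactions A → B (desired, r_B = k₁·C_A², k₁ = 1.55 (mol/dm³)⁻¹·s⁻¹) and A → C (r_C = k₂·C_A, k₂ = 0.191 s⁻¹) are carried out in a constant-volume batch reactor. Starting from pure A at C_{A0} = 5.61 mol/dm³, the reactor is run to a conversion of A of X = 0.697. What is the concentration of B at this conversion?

C_A = C_{A0}(1−X) = 1.700 mol/dm³.
Along a PFR/batch, dC_C/dC_A = −r_C/(r_B+r_C) = −k₂/(k₂+k₁·C_A).
Integrating from C_{A0} to C_A: C_C = (0.191/1.55)·ln[(0.191+1.55·5.61)/(0.191+1.55·1.70)] = 0.1232·ln(8.887/2.826) = 0.1412 mol/dm³.
Then C_B = (C_{A0}−C_A) − C_C = 3.910 − 0.1412 = 3.769 mol/dm³.

3.77 mol/dm³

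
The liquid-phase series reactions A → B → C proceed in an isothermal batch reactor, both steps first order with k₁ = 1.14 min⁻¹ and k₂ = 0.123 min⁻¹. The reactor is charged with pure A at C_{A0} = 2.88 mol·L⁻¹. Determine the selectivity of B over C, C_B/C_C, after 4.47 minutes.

1.81

For first-order series with pure A initially, C_B(t) = k₁C_{A0}/(k₂−k₁)·(e^(−k₁t) − e^(−k₂t)).
e^(−k₁t) = e^(−1.14×4.47) = e^(−5.096) = 0.006122; e^(−k₂t) = e^(−0.5498) = 0.5771.
C_B = 1.14×2.88/(0.123−1.14) × (0.006122−0.5771) = (-3.228)×(-0.5709) = 1.843 mol·L⁻¹.
C_A = C_{A0}e^(−k₁t) = 0.01763 mol·L⁻¹, so C_C = C_{A0}−C_A−C_B = 1.019 mol·L⁻¹; C_B/C_C = 1.81.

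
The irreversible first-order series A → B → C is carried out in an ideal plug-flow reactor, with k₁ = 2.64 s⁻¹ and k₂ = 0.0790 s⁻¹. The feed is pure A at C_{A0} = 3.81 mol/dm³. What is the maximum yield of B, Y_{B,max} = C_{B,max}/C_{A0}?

At the optimum, C_{B,max}/C_{A0} = (k₁/k₂)^[k₂/(k₂−k₁)].
= (2.64/0.0790)^(0.0790/(0.0790−2.64)) = (33.42)^(-0.03085) = 0.8974.

0.897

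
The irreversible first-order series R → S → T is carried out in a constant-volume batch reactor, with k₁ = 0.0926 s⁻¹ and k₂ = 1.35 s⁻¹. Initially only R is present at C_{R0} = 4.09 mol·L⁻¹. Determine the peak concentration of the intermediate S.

Evaluating C_S at t_opt = ln(k₂/k₁)/(k₂−k₁) gives C_{S,max}/C_{R0} = (k₁/k₂)^[k₂/(k₂−k₁)].
= (0.0926/1.35)^(1.35/(1.35−0.0926)) = (0.06859)^(1.074) = 0.05631.
C_{S,max} = 0.05631×4.09 = 0.230 mol·L⁻¹.

0.230 mol·L⁻¹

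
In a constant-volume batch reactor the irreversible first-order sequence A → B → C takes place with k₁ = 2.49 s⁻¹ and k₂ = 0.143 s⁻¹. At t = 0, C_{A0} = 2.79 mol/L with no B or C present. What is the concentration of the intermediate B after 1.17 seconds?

The intermediate concentration in a first-order A→B→C sequence is C_B = k₁C_{A0}(e^(−k₁t) − e^(−k₂t))/(k₂−k₁).
e^(−k₁t) = e^(−2.49×1.17) = e^(−2.913) = 0.05430; e^(−k₂t) = e^(−0.1673) = 0.8459.
C_B = 2.49×2.79/(0.143−2.49) × (0.05430−0.8459) = (-2.960)×(-0.7916) = 2.343 mol/L.

2.34 mol/L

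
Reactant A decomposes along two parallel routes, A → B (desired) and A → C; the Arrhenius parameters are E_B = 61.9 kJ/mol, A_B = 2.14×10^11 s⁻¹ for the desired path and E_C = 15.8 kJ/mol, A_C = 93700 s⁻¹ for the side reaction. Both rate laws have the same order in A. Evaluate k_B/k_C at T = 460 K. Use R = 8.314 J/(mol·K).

13.3

k_B/k_C = (A_B/A_C)·exp[−(E_B−E_C)/(RT)] = (A_B/A_C)·exp[(E_C−E_B)/(RT)].
(E_C−E_B)/(RT) = (15.8−61.9)×10³/(8.314×460) = -46100/3824 = -12.05.
k_B/k_C = (2.14×10^11/93700)·exp(-12.05) = 2.284×10^6 × 5.821×10^-6 = 13.3.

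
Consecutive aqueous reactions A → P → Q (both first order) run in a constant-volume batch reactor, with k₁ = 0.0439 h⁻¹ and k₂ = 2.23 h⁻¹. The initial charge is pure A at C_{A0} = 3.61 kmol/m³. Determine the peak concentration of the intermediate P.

For a first-order series the maximum intermediate yield is C_{P,max}/C_{A0} = (k₁/k₂)^[k₂/(k₂−k₁)].
= (0.0439/2.23)^(2.23/(2.23−0.0439)) = (0.01969)^(1.020) = 0.01819.
C_{P,max} = 0.01819×3.61 = 0.0657 kmol/m³.

0.0657 kmol/m³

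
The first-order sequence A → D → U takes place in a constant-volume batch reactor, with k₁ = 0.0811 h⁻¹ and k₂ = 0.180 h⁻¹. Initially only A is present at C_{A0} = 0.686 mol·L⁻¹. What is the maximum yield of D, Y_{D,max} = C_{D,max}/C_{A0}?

For a first-order series the maximum intermediate yield is C_{D,max}/C_{A0} = (k₁/k₂)^[k₂/(k₂−k₁)].
= (0.0811/0.180)^(0.180/(0.180−0.0811)) = (0.4506)^(1.820) = 0.2343.

0.234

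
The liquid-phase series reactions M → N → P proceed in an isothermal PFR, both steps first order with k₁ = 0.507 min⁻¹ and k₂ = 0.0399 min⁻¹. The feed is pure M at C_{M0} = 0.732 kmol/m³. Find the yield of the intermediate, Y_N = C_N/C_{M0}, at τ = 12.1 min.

The intermediate concentration in a first-order A→B→C sequence is C_N = k₁C_{M0}(e^(−k₁τ) − e^(−k₂τ))/(k₂−k₁).
e^(−k₁τ) = e^(−0.507×12.1) = e^(−6.135) = 0.002166; e^(−k₂τ) = e^(−0.4828) = 0.6171.
C_N = 0.507×0.732/(0.0399−0.507) × (0.002166−0.6171) = (-0.7945)×(-0.6149) = 0.4885 kmol/m³.
Y_N = C_N/C_{M0} = 0.4885/0.732 = 0.667.

0.667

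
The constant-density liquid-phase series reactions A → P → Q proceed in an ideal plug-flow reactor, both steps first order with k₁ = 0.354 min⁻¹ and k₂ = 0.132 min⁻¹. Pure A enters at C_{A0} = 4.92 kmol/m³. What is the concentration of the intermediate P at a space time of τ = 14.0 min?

1.18 kmol/m³

The intermediate concentration in a first-order A→B→C sequence is C_P = k₁C_{A0}(e^(−k₁τ) − e^(−k₂τ))/(k₂−k₁).
e^(−k₁τ) = e^(−0.354×14.0) = e^(−4.956) = 0.007041; e^(−k₂τ) = e^(−1.848) = 0.1576.
C_P = 0.354×4.92/(0.132−0.354) × (0.007041−0.1576) = (-7.845)×(-0.1505) = 1.181 kmol/m³.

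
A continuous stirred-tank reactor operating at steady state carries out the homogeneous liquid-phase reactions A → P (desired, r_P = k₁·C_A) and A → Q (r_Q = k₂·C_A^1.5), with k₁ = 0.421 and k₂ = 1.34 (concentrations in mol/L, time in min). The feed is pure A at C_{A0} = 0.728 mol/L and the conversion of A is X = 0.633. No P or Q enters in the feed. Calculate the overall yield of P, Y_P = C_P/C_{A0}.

0.239

Exit C_A = C_{A0}(1−X) = 0.728×0.367 = 0.2672 mol/L.
In a CSTR the entire volume is at exit conditions, so r_P = 0.421×0.2672 = 0.1125 and r_Q = 1.34×0.2672^1.5 = 0.1851.
Fraction of consumed A going to P: r_P/(r_P+r_Q) = 0.3780.
C_P = 0.3780·C_{A0}·X = 0.3780×0.728×0.633 = 0.174 mol/L; Y_P = C_P/C_{A0} = 0.239.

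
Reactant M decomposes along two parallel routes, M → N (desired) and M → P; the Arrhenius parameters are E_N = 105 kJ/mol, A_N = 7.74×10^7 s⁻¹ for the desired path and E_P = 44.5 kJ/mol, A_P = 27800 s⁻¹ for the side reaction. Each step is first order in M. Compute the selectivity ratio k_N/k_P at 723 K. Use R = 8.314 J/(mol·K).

Since both paths have the same order in M, the concentration cancels and S_{N/P} = k_N/k_P = (A_N/A_P)·exp[(E_P−E_N)/(RT)].
(E_P−E_N)/(RT) = (44.5−105)×10³/(8.314×723) = -60500/6011 = -10.06.
k_N/k_P = (7.74×10^7/27800)·exp(-10.06) = 2784 × 4.255×10^-5 = 0.118.

0.118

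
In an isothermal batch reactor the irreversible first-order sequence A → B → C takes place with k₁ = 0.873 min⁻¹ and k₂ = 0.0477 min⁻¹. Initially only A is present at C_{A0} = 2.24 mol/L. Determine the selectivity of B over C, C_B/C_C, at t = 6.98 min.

3.12

For first-order series with pure A initially, C_B(t) = k₁C_{A0}/(k₂−k₁)·(e^(−k₁t) − e^(−k₂t)).
e^(−k₁t) = e^(−0.873×6.98) = e^(−6.094) = 0.002257; e^(−k₂t) = e^(−0.3329) = 0.7168.
C_B = 0.873×2.24/(0.0477−0.873) × (0.002257−0.7168) = (-2.369)×(-0.7146) = 1.693 mol/L.
C_A = C_{A0}e^(−k₁t) = 0.005057 mol/L, so C_C = C_{A0}−C_A−C_B = 0.5418 mol/L; C_B/C_C = 3.12.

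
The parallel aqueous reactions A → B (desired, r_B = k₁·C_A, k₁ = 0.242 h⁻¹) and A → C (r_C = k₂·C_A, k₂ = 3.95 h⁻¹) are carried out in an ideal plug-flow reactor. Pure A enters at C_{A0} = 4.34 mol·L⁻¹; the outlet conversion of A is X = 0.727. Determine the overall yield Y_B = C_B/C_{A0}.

0.0420

C_A = C_{A0}(1−X) = 1.185 mol·L⁻¹.
Both paths are first order in A, so the instantaneous fraction to B is constant: dC_B/d(−C_A) = k₁/(k₁+k₂) = 0.05773.
C_B = 0.05773·(C_{A0}−C_A) = 0.05773×3.155 = 0.182 mol·L⁻¹.
Y_B = C_B/C_{A0} = 0.1821/4.34 = 0.0420.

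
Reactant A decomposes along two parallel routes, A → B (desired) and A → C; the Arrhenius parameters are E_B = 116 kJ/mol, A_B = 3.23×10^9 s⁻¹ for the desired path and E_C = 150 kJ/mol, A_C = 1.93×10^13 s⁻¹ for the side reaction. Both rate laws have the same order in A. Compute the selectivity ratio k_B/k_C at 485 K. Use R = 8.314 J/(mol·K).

0.768

Since both paths have the same order in A, the concentration cancels and S_{B/C} = k_B/k_C = (A_B/A_C)·exp[(E_C−E_B)/(RT)].
(E_C−E_B)/(RT) = (150−116)×10³/(8.314×485) = 34000/4032 = 8.432.
k_B/k_C = (3.23×10^9/1.93×10^13)·exp(8.432) = 1.674×10^-4 × 4591 = 0.768.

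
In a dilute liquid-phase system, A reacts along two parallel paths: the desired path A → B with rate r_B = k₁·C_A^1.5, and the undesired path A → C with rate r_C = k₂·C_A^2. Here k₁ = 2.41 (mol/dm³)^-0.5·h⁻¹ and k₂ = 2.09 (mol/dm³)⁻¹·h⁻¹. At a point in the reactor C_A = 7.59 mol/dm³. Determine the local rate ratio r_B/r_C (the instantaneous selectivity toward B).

0.419

S_{B/C} = r_B/r_C = (k₁·C_A^1.5)/(k₂·C_A^2) = (k₁/k₂)·C_A^-0.5.
= (2.41×7.590^1.5) / (2.09×7.590^2) = 50.39/120.4 = 0.419.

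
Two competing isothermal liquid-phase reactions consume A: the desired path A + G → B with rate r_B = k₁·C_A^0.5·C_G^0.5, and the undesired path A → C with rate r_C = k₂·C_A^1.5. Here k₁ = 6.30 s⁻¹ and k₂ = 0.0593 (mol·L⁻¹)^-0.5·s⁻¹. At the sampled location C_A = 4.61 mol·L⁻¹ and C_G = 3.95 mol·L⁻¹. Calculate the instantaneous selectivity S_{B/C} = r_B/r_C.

S_{B/C} = r_B/r_C = (k₁·C_A^0.5·C_G^0.5)/(k₂·C_A^1.5) = (k₁/k₂)·C_A⁻¹·C_G^0.5.
= (6.30×4.610^0.5×3.950^0.5) / (0.0593×4.610^1.5) = 26.88/0.5870 = 45.8.
The undesired path is higher order in A, so low C_A (CSTR or dilute feed) favours B.

45.8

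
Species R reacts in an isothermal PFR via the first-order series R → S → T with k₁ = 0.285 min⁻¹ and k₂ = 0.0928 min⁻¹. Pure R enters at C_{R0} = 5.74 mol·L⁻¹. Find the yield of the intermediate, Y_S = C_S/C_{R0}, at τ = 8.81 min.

Solving the coupled first-order balances gives C_S(τ) = [k₁/(k₂−k₁)]·C_{R0}·(e^(−k₁τ) − e^(−k₂τ)).
e^(−k₁τ) = e^(−0.285×8.81) = e^(−2.511) = 0.08120; e^(−k₂τ) = e^(−0.8176) = 0.4415.
C_S = 0.285×5.74/(0.0928−0.285) × (0.08120−0.4415) = (-8.511)×(-0.3603) = 3.067 mol·L⁻¹.
Y_S = C_S/C_{R0} = 3.067/5.74 = 0.534.

0.534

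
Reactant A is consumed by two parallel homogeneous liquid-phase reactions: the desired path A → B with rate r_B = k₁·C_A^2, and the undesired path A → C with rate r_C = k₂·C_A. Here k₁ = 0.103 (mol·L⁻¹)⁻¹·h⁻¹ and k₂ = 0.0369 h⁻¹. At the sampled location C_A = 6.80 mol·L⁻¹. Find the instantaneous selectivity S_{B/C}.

19.0

S_{B/C} = r_B/r_C = (k₁·C_A^2)/(k₂·C_A) = (k₁/k₂)·C_A.
= (0.103×6.800^2) / (0.0369×6.800) = 4.763/0.2509 = 19.0.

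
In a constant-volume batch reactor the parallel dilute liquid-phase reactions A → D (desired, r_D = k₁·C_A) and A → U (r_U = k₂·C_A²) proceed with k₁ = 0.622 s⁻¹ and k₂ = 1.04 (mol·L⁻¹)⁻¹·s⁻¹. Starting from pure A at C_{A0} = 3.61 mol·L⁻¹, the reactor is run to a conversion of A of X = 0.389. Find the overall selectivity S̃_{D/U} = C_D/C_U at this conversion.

C_A = C_{A0}(1−X) = 2.206 mol·L⁻¹.
Along a PFR/batch, dC_D/dC_A = −r_D/(r_D+r_U) = −k₁/(k₁+k₂·C_A).
Integrating from C_{A0} to C_A: C_D = (0.622/1.04)·ln[(0.622+1.04·3.61)/(0.622+1.04·2.21)] = 0.5981·ln(4.376/2.916) = 0.2428 mol·L⁻¹.
C_U = (C_{A0}−C_A)−C_D = 1.161 mol·L⁻¹; S̃_{D/U} = 0.2428/1.161 = 0.209.

0.209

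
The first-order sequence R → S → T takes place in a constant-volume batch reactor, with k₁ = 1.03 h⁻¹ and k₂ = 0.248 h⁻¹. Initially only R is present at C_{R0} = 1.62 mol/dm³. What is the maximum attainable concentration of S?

For a first-order series the maximum intermediate yield is C_{S,max}/C_{R0} = (k₁/k₂)^[k₂/(k₂−k₁)].
= (1.03/0.248)^(0.248/(0.248−1.03)) = (4.153)^(-0.3171) = 0.6366.
C_{S,max} = 0.6366×1.62 = 1.03 mol/dm³.

1.03 mol/dm³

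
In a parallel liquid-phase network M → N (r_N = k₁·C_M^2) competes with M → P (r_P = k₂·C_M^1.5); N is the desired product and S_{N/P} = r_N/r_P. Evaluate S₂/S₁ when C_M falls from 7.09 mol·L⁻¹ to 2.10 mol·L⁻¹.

S_{N/P} = (k₁/k₂)·C_M^0.5, so S₂/S₁ = (C_{M,2}/C_{M,1})^0.5.
= (2.10/7.09)^0.5 = (0.2962)^0.5 = 0.544.
Selectivity toward N falls as C_M falls — high-concentration operation is favoured.

0.544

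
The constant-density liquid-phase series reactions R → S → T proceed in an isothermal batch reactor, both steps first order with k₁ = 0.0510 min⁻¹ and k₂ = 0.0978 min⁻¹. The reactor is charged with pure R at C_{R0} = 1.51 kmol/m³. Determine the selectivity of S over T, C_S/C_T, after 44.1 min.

0.126

The intermediate concentration in a first-order A→B→C sequence is C_S = k₁C_{R0}(e^(−k₁t) − e^(−k₂t))/(k₂−k₁).
e^(−k₁t) = e^(−0.0510×44.1) = e^(−2.249) = 0.1055; e^(−k₂t) = e^(−4.313) = 0.01339.
C_S = 0.0510×1.51/(0.0978−0.0510) × (0.1055−0.01339) = 1.646×0.09210 = 0.1516 kmol/m³.
C_R = C_{R0}e^(−k₁t) = 0.1593 kmol/m³, so C_T = C_{R0}−C_R−C_S = 1.199 kmol/m³; C_S/C_T = 0.126.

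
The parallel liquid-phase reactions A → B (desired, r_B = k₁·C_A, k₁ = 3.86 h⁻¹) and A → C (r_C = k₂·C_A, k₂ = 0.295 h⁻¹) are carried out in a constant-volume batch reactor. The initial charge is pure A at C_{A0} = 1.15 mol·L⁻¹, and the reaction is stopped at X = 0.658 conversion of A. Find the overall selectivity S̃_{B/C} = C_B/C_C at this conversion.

13.1

C_A = C_{A0}(1−X) = 0.3933 mol·L⁻¹.
Both paths are first order in A, so the instantaneous fraction to B is constant: dC_B/d(−C_A) = k₁/(k₁+k₂) = 0.9290.
C_B = 0.9290·(C_{A0}−C_A) = 0.9290×0.7567 = 0.703 mol·L⁻¹.
C_C = (C_{A0}−C_A)−C_B = 0.05372 mol·L⁻¹; S̃_{B/C} = 0.7030/0.05372 = 13.1.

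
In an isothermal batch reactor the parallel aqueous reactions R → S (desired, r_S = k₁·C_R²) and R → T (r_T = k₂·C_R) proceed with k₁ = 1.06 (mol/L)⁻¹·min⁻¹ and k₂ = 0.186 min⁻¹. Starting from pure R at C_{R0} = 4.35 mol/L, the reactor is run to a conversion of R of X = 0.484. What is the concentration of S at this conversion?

2.00 mol/L

C_R = C_{R0}(1−X) = 2.245 mol/L.
Along a PFR/batch, dC_T/dC_R = −r_T/(r_S+r_T) = −k₂/(k₂+k₁·C_R).
Integrating from C_{R0} to C_R: C_T = (0.186/1.06)·ln[(0.186+1.06·4.35)/(0.186+1.06·2.24)] = 0.1755·ln(4.797/2.565) = 0.1098 mol/L.
Then C_S = (C_{R0}−C_R) − C_T = 2.105 − 0.1098 = 1.996 mol/L.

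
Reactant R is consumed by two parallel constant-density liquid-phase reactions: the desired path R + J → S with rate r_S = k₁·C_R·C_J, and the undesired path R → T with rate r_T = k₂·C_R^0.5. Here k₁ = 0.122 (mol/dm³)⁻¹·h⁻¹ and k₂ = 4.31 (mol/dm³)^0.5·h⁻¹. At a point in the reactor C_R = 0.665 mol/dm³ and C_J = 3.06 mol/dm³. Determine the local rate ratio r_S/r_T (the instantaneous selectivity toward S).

S_{S/T} = r_S/r_T = (k₁·C_R·C_J)/(k₂·C_R^0.5) = (k₁/k₂)·C_R^0.5·C_J.
= (0.122×0.6650×3.060) / (4.31×0.6650^0.5) = 0.2483/3.515 = 0.0706.

0.0706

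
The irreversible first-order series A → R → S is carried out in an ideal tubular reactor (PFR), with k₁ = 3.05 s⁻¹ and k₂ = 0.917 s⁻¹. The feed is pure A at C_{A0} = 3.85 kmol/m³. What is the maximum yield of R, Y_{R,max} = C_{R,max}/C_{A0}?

0.597

At the optimum, C_{R,max}/C_{A0} = (k₁/k₂)^[k₂/(k₂−k₁)].
= (3.05/0.917)^(0.917/(0.917−3.05)) = (3.326)^(-0.4299) = 0.5965.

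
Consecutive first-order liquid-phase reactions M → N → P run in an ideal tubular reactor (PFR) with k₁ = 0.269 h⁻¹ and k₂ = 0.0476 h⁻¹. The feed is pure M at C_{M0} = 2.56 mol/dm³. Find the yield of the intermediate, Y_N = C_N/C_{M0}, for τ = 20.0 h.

0.463

The intermediate concentration in a first-order A→B→C sequence is C_N = k₁C_{M0}(e^(−k₁τ) − e^(−k₂τ))/(k₂−k₁).
e^(−k₁τ) = e^(−0.269×20.0) = e^(−5.380) = 0.004608; e^(−k₂τ) = e^(−0.9520) = 0.3860.
C_N = 0.269×2.56/(0.0476−0.269) × (0.004608−0.3860) = (-3.110)×(-0.3814) = 1.186 mol/dm³.
Y_N = C_N/C_{M0} = 1.186/2.56 = 0.463.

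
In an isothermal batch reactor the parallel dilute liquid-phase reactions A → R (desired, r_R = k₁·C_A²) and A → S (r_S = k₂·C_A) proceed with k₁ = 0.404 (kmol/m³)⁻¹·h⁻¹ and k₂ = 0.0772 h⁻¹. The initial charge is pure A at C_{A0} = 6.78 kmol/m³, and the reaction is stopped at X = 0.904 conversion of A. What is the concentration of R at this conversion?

C_A = C_{A0}(1−X) = 0.6509 kmol/m³.
Along a PFR/batch, dC_S/dC_A = −r_S/(r_R+r_S) = −k₂/(k₂+k₁·C_A).
Integrating from C_{A0} to C_A: C_S = (0.0772/0.404)·ln[(0.0772+0.404·6.78)/(0.0772+0.404·0.651)] = 0.1911·ln(2.816/0.3402) = 0.4039 kmol/m³.
Then C_R = (C_{A0}−C_A) − C_S = 6.129 − 0.4039 = 5.725 kmol/m³.

5.73 kmol/m³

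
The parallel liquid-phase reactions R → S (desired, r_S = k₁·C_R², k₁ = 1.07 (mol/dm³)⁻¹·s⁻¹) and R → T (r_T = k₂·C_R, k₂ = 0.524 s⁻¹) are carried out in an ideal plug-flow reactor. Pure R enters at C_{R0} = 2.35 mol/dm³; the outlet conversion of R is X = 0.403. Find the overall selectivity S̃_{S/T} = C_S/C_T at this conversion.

3.77

C_R = C_{R0}(1−X) = 1.403 mol/dm³.
Along a PFR/batch, dC_T/dC_R = −r_T/(r_S+r_T) = −k₂/(k₂+k₁·C_R).
Integrating from C_{R0} to C_R: C_T = (0.524/1.07)·ln[(0.524+1.07·2.35)/(0.524+1.07·1.40)] = 0.4897·ln(3.039/2.025) = 0.1987 mol/dm³.
Then C_S = (C_{R0}−C_R) − C_T = 0.9471 − 0.1987 = 0.7484 mol/dm³.
S̃_{S/T} = C_S/C_T = 0.7484/0.1987 = 3.77.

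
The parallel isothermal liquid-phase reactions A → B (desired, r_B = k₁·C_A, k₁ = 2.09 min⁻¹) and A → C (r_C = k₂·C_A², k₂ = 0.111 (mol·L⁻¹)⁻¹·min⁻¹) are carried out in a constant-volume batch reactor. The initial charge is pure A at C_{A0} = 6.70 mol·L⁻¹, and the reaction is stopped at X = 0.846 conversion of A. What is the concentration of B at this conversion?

4.73 mol·L⁻¹

C_A = C_{A0}(1−X) = 1.032 mol·L⁻¹.
Along a PFR/batch, dC_B/dC_A = −r_B/(r_B+r_C) = −k₁/(k₁+k₂·C_A).
Integrating from C_{A0} to C_A: C_B = (2.09/0.111)·ln[(2.09+0.111·6.70)/(2.09+0.111·1.03)] = 18.83·ln(2.834/2.205) = 4.727 mol·L⁻¹.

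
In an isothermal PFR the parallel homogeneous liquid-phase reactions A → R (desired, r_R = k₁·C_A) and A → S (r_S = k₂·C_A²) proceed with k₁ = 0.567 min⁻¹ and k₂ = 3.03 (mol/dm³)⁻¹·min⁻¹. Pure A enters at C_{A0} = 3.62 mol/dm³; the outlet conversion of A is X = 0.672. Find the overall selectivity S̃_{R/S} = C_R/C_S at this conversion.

0.0850

C_A = C_{A0}(1−X) = 1.187 mol/dm³.
Along a PFR/batch, dC_R/dC_A = −r_R/(r_R+r_S) = −k₁/(k₁+k₂·C_A).
Integrating from C_{A0} to C_A: C_R = (0.567/3.03)·ln[(0.567+3.03·3.62)/(0.567+3.03·1.19)] = 0.1871·ln(11.54/4.165) = 0.1906 mol/dm³.
C_S = (C_{A0}−C_A)−C_R = 2.242 mol/dm³; S̃_{R/S} = 0.1906/2.242 = 0.0850.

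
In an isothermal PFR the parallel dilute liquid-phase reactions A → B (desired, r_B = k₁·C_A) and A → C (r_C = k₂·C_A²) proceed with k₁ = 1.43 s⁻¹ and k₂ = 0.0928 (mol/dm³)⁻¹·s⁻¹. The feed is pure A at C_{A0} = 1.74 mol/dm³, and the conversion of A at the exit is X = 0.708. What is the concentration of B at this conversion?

1.15 mol/dm³

C_A = C_{A0}(1−X) = 0.5081 mol/dm³.
Along a PFR/batch, dC_B/dC_A = −r_B/(r_B+r_C) = −k₁/(k₁+k₂·C_A).
Integrating from C_{A0} to C_A: C_B = (1.43/0.0928)·ln[(1.43+0.0928·1.74)/(1.43+0.0928·0.508)] = 15.41·ln(1.591/1.477) = 1.149 mol/dm³.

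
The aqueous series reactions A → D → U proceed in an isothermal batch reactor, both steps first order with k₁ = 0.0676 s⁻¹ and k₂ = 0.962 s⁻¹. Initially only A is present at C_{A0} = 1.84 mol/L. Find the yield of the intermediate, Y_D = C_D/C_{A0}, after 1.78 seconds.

For first-order series with pure A initially, C_D(t) = k₁C_{A0}/(k₂−k₁)·(e^(−k₁t) − e^(−k₂t)).
e^(−k₁t) = e^(−0.0676×1.78) = e^(−0.1203) = 0.8866; e^(−k₂t) = e^(−1.712) = 0.1804.
C_D = 0.0676×1.84/(0.962−0.0676) × (0.8866−0.1804) = 0.1391×0.7062 = 0.09821 mol/L.
Y_D = C_D/C_{A0} = 0.09821/1.84 = 0.0534.

0.0534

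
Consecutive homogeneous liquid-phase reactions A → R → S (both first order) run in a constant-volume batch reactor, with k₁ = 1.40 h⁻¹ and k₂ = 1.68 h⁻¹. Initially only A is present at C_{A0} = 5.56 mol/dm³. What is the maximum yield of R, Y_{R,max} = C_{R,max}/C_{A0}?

Evaluating C_R at t_opt = ln(k₂/k₁)/(k₂−k₁) gives C_{R,max}/C_{A0} = (k₁/k₂)^[k₂/(k₂−k₁)].
= (1.40/1.68)^(1.68/(1.68−1.40)) = (0.8333)^(6.000) = 0.3349.

0.335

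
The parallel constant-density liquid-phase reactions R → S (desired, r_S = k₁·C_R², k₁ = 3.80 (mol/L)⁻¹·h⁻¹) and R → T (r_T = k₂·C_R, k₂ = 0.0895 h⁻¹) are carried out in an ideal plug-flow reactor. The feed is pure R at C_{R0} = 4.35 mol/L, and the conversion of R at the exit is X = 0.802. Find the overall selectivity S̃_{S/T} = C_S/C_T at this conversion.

C_R = C_{R0}(1−X) = 0.8613 mol/L.
Along a PFR/batch, dC_T/dC_R = −r_T/(r_S+r_T) = −k₂/(k₂+k₁·C_R).
Integrating from C_{R0} to C_R: C_T = (0.0895/3.80)·ln[(0.0895+3.80·4.35)/(0.0895+3.80·0.861)] = 0.02355·ln(16.62/3.362) = 0.03763 mol/L.
Then C_S = (C_{R0}−C_R) − C_T = 3.489 − 0.03763 = 3.451 mol/L.
S̃_{S/T} = C_S/C_T = 3.451/0.03763 = 91.7.

91.7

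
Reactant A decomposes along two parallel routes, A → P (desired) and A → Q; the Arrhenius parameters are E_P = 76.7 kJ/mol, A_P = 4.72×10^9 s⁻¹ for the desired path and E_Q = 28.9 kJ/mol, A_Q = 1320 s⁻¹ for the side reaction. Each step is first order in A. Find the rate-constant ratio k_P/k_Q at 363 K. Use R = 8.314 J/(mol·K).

0.473

k_P/k_Q = (A_P/A_Q)·exp[−(E_P−E_Q)/(RT)] = (A_P/A_Q)·exp[(E_Q−E_P)/(RT)].
(E_Q−E_P)/(RT) = (28.9−76.7)×10³/(8.314×363) = -47800/3018 = -15.84.
k_P/k_Q = (4.72×10^9/1320)·exp(-15.84) = 3.576×10^6 × 1.323×10^-7 = 0.473.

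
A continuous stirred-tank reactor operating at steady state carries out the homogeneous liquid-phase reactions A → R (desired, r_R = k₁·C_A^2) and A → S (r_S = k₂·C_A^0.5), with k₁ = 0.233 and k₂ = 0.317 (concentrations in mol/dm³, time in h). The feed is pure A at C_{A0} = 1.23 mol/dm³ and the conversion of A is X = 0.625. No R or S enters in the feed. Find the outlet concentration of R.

0.144 mol/dm³

Exit C_A = C_{A0}(1−X) = 1.23×0.375 = 0.4612 mol/dm³.
A CSTR operates uniformly at the exit composition, giving r_R = 0.04957 and r_S = 0.2153 (each k·C_A^n at C_A = 0.4612).
Fraction of consumed A going to R: r_R/(r_R+r_S) = 0.1872.
C_R = 0.1872·C_{A0}·X = 0.1872×1.23×0.625 = 0.144 mol/dm³.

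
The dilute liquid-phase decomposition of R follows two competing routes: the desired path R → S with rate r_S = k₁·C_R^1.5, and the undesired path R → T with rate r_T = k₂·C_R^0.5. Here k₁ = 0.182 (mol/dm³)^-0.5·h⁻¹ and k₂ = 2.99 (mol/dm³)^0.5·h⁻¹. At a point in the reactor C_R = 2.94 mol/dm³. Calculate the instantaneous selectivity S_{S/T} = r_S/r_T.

0.179

S_{S/T} = r_S/r_T = (k₁·C_R^1.5)/(k₂·C_R^0.5) = (k₁/k₂)·C_R.
= (0.182×2.940^1.5) / (2.99×2.940^0.5) = 0.9175/5.127 = 0.179.
Since the desired path is higher order in R, keeping C_R high (PFR or concentrated feed) favours S.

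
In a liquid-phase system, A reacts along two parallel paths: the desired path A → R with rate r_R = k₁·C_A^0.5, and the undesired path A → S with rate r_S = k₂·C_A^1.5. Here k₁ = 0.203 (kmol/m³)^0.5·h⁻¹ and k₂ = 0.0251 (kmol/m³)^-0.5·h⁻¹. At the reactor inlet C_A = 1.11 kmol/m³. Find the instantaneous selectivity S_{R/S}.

S_{R/S} = r_R/r_S = (k₁·C_A^0.5)/(k₂·C_A^1.5) = (k₁/k₂)·C_A⁻¹.
= (0.203×1.110^0.5) / (0.0251×1.110^1.5) = 0.2139/0.02935 = 7.29.
The undesired path is higher order in A, so low C_A (CSTR or dilute feed) favours R.

7.29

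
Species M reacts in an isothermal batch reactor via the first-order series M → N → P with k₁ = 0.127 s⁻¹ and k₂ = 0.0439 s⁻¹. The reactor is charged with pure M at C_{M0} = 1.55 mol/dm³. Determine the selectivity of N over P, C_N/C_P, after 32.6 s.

The intermediate concentration in a first-order A→B→C sequence is C_N = k₁C_{M0}(e^(−k₁t) − e^(−k₂t))/(k₂−k₁).
e^(−k₁t) = e^(−0.127×32.6) = e^(−4.140) = 0.01592; e^(−k₂t) = e^(−1.431) = 0.2390.
C_N = 0.127×1.55/(0.0439−0.127) × (0.01592−0.2390) = (-2.369)×(-0.2231) = 0.5285 mol/dm³.
C_M = C_{M0}e^(−k₁t) = 0.02468 mol/dm³, so C_P = C_{M0}−C_M−C_N = 0.9968 mol/dm³; C_N/C_P = 0.530.

0.530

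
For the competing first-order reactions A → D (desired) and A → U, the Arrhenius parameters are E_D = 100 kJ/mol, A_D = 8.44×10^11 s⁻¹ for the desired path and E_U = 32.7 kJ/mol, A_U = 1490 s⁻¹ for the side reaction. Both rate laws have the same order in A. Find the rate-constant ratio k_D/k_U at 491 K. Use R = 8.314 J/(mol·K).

39.2

Since both paths have the same order in A, the concentration cancels and S_{D/U} = k_D/k_U = (A_D/A_U)·exp[(E_U−E_D)/(RT)].
(E_U−E_D)/(RT) = (32.7−100)×10³/(8.314×491) = -67300/4082 = -16.49.
k_D/k_U = (8.44×10^11/1490)·exp(-16.49) = 5.664×10^8 × 6.920×10^-8 = 39.2.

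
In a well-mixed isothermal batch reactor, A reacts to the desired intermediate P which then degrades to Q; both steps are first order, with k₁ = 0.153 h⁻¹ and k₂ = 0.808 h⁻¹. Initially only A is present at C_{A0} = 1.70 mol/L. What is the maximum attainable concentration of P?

0.218 mol/L

Evaluating C_P at t_opt = ln(k₂/k₁)/(k₂−k₁) gives C_{P,max}/C_{A0} = (k₁/k₂)^[k₂/(k₂−k₁)].
= (0.153/0.808)^(0.808/(0.808−0.153)) = (0.1894)^(1.234) = 0.1284.
C_{P,max} = 0.1284×1.70 = 0.218 mol/L.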